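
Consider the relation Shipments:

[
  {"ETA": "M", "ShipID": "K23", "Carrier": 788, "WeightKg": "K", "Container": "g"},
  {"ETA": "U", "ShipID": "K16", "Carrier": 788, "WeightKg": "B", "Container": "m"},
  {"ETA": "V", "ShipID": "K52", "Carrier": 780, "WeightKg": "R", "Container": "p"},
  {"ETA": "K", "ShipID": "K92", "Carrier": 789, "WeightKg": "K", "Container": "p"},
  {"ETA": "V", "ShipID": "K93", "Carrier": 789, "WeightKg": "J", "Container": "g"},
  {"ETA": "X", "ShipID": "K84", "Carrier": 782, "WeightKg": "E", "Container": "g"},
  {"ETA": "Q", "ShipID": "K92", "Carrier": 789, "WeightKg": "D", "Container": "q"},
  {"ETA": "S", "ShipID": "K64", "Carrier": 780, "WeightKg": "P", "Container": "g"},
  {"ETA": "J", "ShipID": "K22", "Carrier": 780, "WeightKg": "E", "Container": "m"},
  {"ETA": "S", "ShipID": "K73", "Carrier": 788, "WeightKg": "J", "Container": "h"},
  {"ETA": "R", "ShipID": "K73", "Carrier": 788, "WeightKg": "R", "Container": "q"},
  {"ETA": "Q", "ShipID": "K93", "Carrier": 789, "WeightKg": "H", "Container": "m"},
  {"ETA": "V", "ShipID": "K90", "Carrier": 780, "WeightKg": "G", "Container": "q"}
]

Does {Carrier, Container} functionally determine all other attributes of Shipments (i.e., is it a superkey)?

Yes

All 13 rows have distinct {Carrier, Container} values, so {Carrier, Container} → (all attributes) holds and {Carrier, Container} is a superkey.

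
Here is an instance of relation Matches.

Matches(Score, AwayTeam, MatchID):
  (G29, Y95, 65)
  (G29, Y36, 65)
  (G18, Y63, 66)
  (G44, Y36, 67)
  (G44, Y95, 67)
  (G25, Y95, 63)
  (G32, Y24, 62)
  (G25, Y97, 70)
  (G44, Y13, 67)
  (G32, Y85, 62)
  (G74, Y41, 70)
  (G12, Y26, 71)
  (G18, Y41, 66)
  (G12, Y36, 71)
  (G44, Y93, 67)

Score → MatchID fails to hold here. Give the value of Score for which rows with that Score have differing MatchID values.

G25

Score=G29: 2 rows → MatchID = 65, 65 ✓
Score=G18: 2 rows → MatchID = 66, 66 ✓
Score=G44: 4 rows → MatchID = 67, 67, 67, 67 ✓
Score=G25: 2 rows → MatchID takes values {63, 70} — violation
Score=G32: 2 rows → MatchID = 62, 62 ✓
Score=G74: 1 row → MatchID = 70 ✓
Score=G12: 2 rows → MatchID = 71, 71 ✓
The only Score value with inconsistent MatchID is Score=G25.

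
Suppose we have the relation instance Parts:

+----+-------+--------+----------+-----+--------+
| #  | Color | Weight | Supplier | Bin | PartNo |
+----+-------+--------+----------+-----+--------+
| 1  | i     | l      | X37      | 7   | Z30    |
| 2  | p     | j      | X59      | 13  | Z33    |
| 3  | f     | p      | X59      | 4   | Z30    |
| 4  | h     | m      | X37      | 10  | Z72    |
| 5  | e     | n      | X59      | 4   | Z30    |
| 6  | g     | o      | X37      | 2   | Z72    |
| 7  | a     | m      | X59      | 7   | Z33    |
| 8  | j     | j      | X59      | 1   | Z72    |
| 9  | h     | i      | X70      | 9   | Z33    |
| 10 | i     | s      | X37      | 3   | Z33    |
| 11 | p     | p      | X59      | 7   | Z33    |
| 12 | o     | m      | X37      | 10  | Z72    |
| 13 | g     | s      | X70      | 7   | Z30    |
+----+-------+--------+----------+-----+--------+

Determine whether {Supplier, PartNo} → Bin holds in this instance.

(Supplier=X37, PartNo=Z30): row 1 → Bin = 7 ✓
(Supplier=X59, PartNo=Z33): rows 2, 7, 11 → Bin takes values {13, 7} — violation
(Supplier=X59, PartNo=Z30): rows 3, 5 → Bin = 4, 4 ✓
(Supplier=X37, PartNo=Z72): rows 4, 6, 12 → Bin takes values {10, 2} — violation
(Supplier=X59, PartNo=Z72): row 8 → Bin = 1 ✓
(Supplier=X70, PartNo=Z33): row 9 → Bin = 9 ✓
(Supplier=X37, PartNo=Z33): row 10 → Bin = 3 ✓
(Supplier=X70, PartNo=Z30): row 13 → Bin = 7 ✓
Two rows agree on {Supplier, PartNo} but differ on Bin, so {Supplier, PartNo} → Bin does not hold.

No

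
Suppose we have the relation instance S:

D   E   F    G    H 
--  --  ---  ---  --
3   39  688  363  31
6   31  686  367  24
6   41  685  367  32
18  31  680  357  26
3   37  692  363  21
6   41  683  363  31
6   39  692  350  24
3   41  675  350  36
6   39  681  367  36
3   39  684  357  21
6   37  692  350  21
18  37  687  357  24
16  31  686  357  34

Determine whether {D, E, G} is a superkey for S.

All 13 rows have distinct {D, E, G} values, so {D, E, G} → (all attributes) holds and {D, E, G} is a superkey.

Yes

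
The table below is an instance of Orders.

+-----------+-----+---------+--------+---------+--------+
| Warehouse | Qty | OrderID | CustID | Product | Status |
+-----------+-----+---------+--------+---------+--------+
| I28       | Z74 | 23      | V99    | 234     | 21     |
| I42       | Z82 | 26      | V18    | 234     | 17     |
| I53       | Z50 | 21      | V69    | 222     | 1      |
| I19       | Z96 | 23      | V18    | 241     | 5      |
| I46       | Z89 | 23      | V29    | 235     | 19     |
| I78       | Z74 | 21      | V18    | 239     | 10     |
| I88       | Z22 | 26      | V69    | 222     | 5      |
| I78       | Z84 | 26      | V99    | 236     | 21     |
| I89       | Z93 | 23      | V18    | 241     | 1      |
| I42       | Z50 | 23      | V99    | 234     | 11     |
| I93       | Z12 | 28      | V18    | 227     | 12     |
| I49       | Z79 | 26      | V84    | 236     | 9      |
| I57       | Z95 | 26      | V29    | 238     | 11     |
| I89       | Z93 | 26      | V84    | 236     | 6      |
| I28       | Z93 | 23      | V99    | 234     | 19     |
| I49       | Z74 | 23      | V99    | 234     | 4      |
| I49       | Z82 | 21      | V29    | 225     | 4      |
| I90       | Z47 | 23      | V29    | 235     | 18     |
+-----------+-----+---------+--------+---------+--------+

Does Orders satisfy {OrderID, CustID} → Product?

Yes

(OrderID=23, CustID=V99): 4 rows → Product = 234, 234, 234, 234 ✓
(OrderID=26, CustID=V18): 1 row → Product = 234 ✓
(OrderID=21, CustID=V69): 1 row → Product = 222 ✓
(OrderID=23, CustID=V18): 2 rows → Product = 241, 241 ✓
(OrderID=23, CustID=V29): 2 rows → Product = 235, 235 ✓
(OrderID=21, CustID=V18): 1 row → Product = 239 ✓
(OrderID=26, CustID=V69): 1 row → Product = 222 ✓
(OrderID=26, CustID=V99): 1 row → Product = 236 ✓
(OrderID=28, CustID=V18): 1 row → Product = 227 ✓
(OrderID=26, CustID=V84): 2 rows → Product = 236, 236 ✓
(OrderID=26, CustID=V29): 1 row → Product = 238 ✓
(OrderID=21, CustID=V29): 1 row → Product = 225 ✓
Every {OrderID, CustID} value is associated with a single Product value, so {OrderID, CustID} → Product holds.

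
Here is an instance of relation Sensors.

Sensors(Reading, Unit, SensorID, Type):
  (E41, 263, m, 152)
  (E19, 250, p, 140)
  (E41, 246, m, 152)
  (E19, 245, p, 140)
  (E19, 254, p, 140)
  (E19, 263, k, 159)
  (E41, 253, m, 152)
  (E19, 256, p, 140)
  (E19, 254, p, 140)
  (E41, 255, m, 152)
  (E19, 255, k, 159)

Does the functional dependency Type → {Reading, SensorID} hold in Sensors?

Type=152: 4 rows → {Reading,SensorID} = (E41, m), (E41, m), (E41, m), (E41, m) ✓
Type=140: 5 rows → {Reading,SensorID} = (E19, p), (E19, p), (E19, p), (E19, p), (E19, p) ✓
Type=159: 2 rows → {Reading,SensorID} = (E19, k), (E19, k) ✓
Every Type value is associated with a single {Reading, SensorID} value, so Type → {Reading, SensorID} holds.

Yes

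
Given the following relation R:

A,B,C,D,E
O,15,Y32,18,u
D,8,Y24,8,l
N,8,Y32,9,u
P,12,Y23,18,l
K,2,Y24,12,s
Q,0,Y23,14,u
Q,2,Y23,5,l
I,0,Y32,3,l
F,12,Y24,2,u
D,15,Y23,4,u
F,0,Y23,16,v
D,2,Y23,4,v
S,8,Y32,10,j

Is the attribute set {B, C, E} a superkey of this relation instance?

Yes

All 13 rows have distinct {B, C, E} values, so {B, C, E} → (all attributes) holds and {B, C, E} is a superkey.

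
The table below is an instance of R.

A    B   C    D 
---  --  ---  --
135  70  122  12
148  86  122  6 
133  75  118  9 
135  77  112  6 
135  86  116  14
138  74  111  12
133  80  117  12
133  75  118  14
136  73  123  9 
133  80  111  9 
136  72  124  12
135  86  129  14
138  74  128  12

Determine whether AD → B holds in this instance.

No

(A=135, D=12): 1 row → B = 70 ✓
(A=148, D=6): 1 row → B = 86 ✓
(A=133, D=9): 2 rows → B takes values {75, 80} — violation
(A=135, D=6): 1 row → B = 77 ✓
(A=135, D=14): 2 rows → B = 86, 86 ✓
(A=138, D=12): 2 rows → B = 74, 74 ✓
(A=133, D=12): 1 row → B = 80 ✓
(A=133, D=14): 1 row → B = 75 ✓
(A=136, D=9): 1 row → B = 73 ✓
(A=136, D=12): 1 row → B = 72 ✓
Two rows agree on AD but differ on B, so AD → B does not hold.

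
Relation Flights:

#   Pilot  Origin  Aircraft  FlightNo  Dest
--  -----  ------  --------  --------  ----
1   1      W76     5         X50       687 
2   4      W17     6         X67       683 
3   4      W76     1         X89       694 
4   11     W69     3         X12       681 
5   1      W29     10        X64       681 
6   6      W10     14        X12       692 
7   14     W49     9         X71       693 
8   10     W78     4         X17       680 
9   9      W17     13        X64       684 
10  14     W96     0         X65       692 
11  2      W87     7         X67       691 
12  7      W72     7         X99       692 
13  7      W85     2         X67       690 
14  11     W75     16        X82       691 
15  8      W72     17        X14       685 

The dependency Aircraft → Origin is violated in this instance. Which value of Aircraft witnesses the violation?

7

Aircraft=5: row 1 → Origin = W76 ✓
Aircraft=6: row 2 → Origin = W17 ✓
Aircraft=1: row 3 → Origin = W76 ✓
Aircraft=3: row 4 → Origin = W69 ✓
Aircraft=10: row 5 → Origin = W29 ✓
Aircraft=14: row 6 → Origin = W10 ✓
Aircraft=9: row 7 → Origin = W49 ✓
Aircraft=4: row 8 → Origin = W78 ✓
Aircraft=13: row 9 → Origin = W17 ✓
Aircraft=0: row 10 → Origin = W96 ✓
Aircraft=7: rows 11, 12 → Origin takes values {W87, W72} — violation
Aircraft=2: row 13 → Origin = W85 ✓
Aircraft=16: row 14 → Origin = W75 ✓
Aircraft=17: row 15 → Origin = W72 ✓
The only Aircraft value with inconsistent Origin is Aircraft=7.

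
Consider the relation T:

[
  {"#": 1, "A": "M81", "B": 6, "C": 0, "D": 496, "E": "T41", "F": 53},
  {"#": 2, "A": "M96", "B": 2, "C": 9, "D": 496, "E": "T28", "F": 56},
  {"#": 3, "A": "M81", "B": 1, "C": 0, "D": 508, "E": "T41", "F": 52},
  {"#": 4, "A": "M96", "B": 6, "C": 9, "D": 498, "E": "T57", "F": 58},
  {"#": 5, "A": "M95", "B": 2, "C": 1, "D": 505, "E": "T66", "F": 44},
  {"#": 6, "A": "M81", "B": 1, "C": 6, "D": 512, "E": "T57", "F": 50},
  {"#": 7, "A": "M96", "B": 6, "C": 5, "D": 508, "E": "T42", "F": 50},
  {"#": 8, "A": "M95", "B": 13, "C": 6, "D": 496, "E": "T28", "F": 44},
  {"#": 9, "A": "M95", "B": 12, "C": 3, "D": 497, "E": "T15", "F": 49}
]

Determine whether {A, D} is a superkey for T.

Yes

All 9 rows have distinct {A, D} values, so {A, D} → (all attributes) holds and {A, D} is a superkey.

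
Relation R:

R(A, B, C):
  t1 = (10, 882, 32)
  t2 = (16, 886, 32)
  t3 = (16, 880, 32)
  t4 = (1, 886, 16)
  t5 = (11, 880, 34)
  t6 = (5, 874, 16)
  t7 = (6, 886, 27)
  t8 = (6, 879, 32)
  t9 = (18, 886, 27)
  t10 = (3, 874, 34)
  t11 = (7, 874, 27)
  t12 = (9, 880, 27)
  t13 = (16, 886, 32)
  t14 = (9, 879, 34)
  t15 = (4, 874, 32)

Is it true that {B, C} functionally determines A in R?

(B=882, C=32): row 1 → A = 10 ✓
(B=886, C=32): rows 2, 13 → A = 16, 16 ✓
(B=880, C=32): row 3 → A = 16 ✓
(B=886, C=16): row 4 → A = 1 ✓
(B=880, C=34): row 5 → A = 11 ✓
(B=874, C=16): row 6 → A = 5 ✓
(B=886, C=27): rows 7, 9 → A takes values {6, 18} — violation
(B=879, C=32): row 8 → A = 6 ✓
(B=874, C=34): row 10 → A = 3 ✓
(B=874, C=27): row 11 → A = 7 ✓
(B=880, C=27): row 12 → A = 9 ✓
(B=879, C=34): row 14 → A = 9 ✓
(B=874, C=32): row 15 → A = 4 ✓
Two rows agree on {B, C} but differ on A, so {B, C} → A does not hold.

No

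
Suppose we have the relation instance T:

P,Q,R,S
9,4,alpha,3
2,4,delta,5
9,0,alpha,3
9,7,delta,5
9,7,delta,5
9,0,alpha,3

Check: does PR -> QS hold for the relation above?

(P=9, R=alpha): 3 rows → {Q,S} takes values {(4, 3), (0, 3)} — violation
(P=2, R=delta): 1 row → {Q,S} = (4, 5) ✓
(P=9, R=delta): 2 rows → {Q,S} = (7, 5), (7, 5) ✓
Two rows agree on PR but differ on QS, so PR -> QS does not hold.

No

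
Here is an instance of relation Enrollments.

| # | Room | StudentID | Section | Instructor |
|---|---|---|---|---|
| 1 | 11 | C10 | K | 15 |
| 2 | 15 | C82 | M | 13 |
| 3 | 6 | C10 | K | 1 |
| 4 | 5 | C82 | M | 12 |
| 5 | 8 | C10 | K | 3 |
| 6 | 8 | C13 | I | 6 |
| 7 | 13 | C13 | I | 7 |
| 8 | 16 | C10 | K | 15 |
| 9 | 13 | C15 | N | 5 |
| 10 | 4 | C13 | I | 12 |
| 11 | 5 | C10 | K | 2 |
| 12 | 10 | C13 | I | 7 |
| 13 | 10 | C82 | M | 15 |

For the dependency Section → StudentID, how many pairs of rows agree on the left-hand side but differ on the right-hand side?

0

Section=K: all 5 rows agree on StudentID — 0 pairs.
Section=M: all 3 rows agree on StudentID — 0 pairs.
Section=I: all 4 rows agree on StudentID — 0 pairs.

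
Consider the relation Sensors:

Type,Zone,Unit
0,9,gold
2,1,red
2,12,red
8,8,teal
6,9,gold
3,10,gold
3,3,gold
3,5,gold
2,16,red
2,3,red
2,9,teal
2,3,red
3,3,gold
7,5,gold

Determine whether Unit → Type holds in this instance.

No

Unit=gold: 7 rows → Type takes values {0, 6, 3, 7} — violation
Unit=red: 5 rows → Type = 2, 2, 2, 2, 2 ✓
Unit=teal: 2 rows → Type takes values {8, 2} — violation
Two rows agree on Unit but differ on Type, so Unit → Type does not hold.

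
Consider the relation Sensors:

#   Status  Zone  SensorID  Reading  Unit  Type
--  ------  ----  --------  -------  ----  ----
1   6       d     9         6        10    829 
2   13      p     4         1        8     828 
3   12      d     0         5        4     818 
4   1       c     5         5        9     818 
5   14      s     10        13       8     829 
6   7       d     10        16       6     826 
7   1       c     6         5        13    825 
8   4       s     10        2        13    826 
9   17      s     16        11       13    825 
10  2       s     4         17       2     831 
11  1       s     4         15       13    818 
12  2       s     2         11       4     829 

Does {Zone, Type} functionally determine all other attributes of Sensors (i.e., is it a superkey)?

Rows 5 and 12 have the same {Zone, Type} value (Zone=s, Type=829) but are distinct tuples, so {Zone, Type} does not determine every attribute — not a superkey.

No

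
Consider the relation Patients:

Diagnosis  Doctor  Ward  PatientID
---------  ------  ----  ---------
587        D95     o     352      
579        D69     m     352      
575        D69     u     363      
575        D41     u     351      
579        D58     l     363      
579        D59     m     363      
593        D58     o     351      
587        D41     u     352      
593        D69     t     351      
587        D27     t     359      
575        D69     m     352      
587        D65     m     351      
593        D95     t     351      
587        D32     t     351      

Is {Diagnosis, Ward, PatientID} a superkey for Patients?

No

Two distinct rows share (Diagnosis=593, Ward=t, PatientID=351), so {Diagnosis, Ward, PatientID} does not determine every attribute — not a superkey.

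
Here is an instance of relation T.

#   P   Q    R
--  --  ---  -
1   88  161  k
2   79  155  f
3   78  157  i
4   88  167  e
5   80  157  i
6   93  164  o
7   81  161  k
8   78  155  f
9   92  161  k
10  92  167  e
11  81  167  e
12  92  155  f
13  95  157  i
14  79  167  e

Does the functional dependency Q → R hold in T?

Yes

Q=161: rows 1, 7, 9 → R = k, k, k ✓
Q=155: rows 2, 8, 12 → R = f, f, f ✓
Q=157: rows 3, 5, 13 → R = i, i, i ✓
Q=167: rows 4, 10, 11, 14 → R = e, e, e, e ✓
Q=164: row 6 → R = o ✓
Every Q value is associated with a single R value, so Q → R holds.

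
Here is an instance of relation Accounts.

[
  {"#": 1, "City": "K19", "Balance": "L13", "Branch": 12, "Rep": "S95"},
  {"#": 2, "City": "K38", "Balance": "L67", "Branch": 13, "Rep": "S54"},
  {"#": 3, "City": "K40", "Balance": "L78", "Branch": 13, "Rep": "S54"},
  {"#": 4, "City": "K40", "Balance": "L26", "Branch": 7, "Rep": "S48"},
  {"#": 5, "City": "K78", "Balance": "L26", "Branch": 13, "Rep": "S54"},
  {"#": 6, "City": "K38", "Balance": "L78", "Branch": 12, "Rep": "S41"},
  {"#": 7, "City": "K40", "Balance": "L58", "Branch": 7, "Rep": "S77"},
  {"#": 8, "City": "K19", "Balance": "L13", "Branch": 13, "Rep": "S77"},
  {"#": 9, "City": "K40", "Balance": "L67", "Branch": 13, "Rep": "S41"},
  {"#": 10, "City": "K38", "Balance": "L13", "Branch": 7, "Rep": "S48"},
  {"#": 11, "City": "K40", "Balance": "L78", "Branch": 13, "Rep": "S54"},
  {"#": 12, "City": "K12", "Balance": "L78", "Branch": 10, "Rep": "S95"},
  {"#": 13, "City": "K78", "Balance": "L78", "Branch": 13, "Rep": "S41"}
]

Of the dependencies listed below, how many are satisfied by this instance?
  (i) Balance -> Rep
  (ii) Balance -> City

(i) Balance -> Rep: Balance=L13: rows 1, 8, 10 → Rep takes values {S95, S77, S48} — violation; Balance=L67: rows 2, 9 → Rep takes values {S54, S41} — violation; Balance=L78: rows 3, 6, 11, 12, 13 → Rep takes values {S54, S41, S95} — violation; Balance=L26: rows 4, 5 → Rep takes values {S48, S54} — violation — fails.
(ii) Balance -> City: Balance=L13: rows 1, 8, 10 → City takes values {K19, K38} — violation; Balance=L67: rows 2, 9 → City takes values {K38, K40} — violation; Balance=L78: rows 3, 6, 11, 12, 13 → City takes values {K40, K38, K12, K78} — violation; Balance=L26: rows 4, 5 → City takes values {K40, K78} — violation — fails.
None of the 2 dependencies hold.

0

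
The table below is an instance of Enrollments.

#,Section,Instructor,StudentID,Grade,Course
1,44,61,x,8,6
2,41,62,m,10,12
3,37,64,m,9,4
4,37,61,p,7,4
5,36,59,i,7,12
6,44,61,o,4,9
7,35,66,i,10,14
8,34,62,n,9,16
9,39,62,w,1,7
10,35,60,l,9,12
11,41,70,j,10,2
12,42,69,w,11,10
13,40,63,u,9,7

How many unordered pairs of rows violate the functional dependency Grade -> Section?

Grade=10: violating pairs (2,7), (7,11) — 2 pairs.
Grade=9: violating pairs (3,8), (3,10), (3,13), (8,10), (8,13), (10,13) — 6 pairs.
Grade=7: violating pairs (4,5) — 1 pair.

9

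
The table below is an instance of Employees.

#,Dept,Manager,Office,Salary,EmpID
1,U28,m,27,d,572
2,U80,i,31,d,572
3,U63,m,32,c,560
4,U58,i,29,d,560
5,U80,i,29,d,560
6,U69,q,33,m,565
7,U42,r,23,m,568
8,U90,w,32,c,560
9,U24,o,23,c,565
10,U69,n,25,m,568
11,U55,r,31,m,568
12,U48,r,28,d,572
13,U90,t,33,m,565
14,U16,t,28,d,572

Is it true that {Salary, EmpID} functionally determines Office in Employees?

No

(Salary=d, EmpID=572): rows 1, 2, 12, 14 → Office takes values {27, 31, 28} — violation
(Salary=c, EmpID=560): rows 3, 8 → Office = 32, 32 ✓
(Salary=d, EmpID=560): rows 4, 5 → Office = 29, 29 ✓
(Salary=m, EmpID=565): rows 6, 13 → Office = 33, 33 ✓
(Salary=m, EmpID=568): rows 7, 10, 11 → Office takes values {23, 25, 31} — violation
(Salary=c, EmpID=565): row 9 → Office = 23 ✓
Two rows agree on {Salary, EmpID} but differ on Office, so {Salary, EmpID} → Office does not hold.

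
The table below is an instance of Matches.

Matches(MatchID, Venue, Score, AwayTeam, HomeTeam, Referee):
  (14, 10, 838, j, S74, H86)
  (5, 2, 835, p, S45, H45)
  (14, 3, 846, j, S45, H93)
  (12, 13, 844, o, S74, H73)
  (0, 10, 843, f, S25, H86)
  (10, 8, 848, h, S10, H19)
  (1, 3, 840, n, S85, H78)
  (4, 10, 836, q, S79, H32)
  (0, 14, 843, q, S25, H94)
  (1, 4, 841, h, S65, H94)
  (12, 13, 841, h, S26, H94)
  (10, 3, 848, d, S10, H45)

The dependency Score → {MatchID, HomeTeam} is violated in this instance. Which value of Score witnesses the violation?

841

Score=838: 1 row → {MatchID,HomeTeam} = (14, S74) ✓
Score=835: 1 row → {MatchID,HomeTeam} = (5, S45) ✓
Score=846: 1 row → {MatchID,HomeTeam} = (14, S45) ✓
Score=844: 1 row → {MatchID,HomeTeam} = (12, S74) ✓
Score=843: 2 rows → {MatchID,HomeTeam} = (0, S25), (0, S25) ✓
Score=848: 2 rows → {MatchID,HomeTeam} = (10, S10), (10, S10) ✓
Score=840: 1 row → {MatchID,HomeTeam} = (1, S85) ✓
Score=836: 1 row → {MatchID,HomeTeam} = (4, S79) ✓
Score=841: 2 rows → {MatchID,HomeTeam} takes values {(1, S65), (12, S26)} — violation
The only Score value with inconsistent RHS is Score=841.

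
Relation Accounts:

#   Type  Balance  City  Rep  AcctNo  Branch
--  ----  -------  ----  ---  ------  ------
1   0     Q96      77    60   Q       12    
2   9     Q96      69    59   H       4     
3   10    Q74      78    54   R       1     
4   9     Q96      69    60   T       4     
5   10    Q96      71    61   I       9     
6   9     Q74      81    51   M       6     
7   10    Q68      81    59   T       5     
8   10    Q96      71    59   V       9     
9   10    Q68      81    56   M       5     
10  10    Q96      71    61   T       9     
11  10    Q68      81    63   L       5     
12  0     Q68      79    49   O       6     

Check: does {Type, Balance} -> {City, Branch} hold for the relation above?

Yes

(Type=0, Balance=Q96): row 1 → {City,Branch} = (77, 12) ✓
(Type=9, Balance=Q96): rows 2, 4 → {City,Branch} = (69, 4), (69, 4) ✓
(Type=10, Balance=Q74): row 3 → {City,Branch} = (78, 1) ✓
(Type=10, Balance=Q96): rows 5, 8, 10 → {City,Branch} = (71, 9), (71, 9), (71, 9) ✓
(Type=9, Balance=Q74): row 6 → {City,Branch} = (81, 6) ✓
(Type=10, Balance=Q68): rows 7, 9, 11 → {City,Branch} = (81, 5), (81, 5), (81, 5) ✓
(Type=0, Balance=Q68): row 12 → {City,Branch} = (79, 6) ✓
Every {Type, Balance} value is associated with a single {City, Branch} value, so {Type, Balance} -> {City, Branch} holds.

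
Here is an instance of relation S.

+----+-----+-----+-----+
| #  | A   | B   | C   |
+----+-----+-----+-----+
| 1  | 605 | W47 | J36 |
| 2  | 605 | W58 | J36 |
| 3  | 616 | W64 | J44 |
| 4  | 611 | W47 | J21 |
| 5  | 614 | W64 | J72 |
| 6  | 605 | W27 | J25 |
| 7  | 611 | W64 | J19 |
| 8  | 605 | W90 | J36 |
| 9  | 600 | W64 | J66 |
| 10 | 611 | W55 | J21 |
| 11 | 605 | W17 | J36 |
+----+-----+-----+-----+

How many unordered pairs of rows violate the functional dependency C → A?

C=J36: all 4 rows agree on A — 0 pairs.
C=J21: all 2 rows agree on A — 0 pairs.

0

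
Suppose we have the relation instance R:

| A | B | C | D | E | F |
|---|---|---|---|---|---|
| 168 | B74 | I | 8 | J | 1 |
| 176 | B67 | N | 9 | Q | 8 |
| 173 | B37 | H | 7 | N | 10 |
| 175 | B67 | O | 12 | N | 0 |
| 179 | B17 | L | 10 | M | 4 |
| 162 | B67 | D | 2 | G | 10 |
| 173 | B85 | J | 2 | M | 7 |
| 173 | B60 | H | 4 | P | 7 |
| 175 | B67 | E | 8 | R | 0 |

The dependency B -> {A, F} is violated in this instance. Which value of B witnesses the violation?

B=B74: 1 row → {A,F} = (168, 1) ✓
B=B67: 4 rows → {A,F} takes values {(176, 8), (175, 0), (162, 10)} — violation
B=B37: 1 row → {A,F} = (173, 10) ✓
B=B17: 1 row → {A,F} = (179, 4) ✓
B=B85: 1 row → {A,F} = (173, 7) ✓
B=B60: 1 row → {A,F} = (173, 7) ✓
The only B value with inconsistent RHS is B=B67.

B67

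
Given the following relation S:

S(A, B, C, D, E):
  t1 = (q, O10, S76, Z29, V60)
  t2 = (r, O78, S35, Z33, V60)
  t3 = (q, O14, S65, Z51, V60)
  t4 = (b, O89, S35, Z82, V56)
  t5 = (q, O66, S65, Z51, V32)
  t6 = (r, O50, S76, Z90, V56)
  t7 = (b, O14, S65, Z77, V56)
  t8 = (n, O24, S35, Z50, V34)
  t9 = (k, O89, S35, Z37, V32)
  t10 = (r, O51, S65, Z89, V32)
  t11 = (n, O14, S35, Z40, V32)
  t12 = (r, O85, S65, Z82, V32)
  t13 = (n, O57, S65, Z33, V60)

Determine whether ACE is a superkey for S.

No

Rows 10 and 12 have the same ACE value (A=r, C=S65, E=V32) but are distinct tuples, so ACE does not determine every attribute — not a superkey.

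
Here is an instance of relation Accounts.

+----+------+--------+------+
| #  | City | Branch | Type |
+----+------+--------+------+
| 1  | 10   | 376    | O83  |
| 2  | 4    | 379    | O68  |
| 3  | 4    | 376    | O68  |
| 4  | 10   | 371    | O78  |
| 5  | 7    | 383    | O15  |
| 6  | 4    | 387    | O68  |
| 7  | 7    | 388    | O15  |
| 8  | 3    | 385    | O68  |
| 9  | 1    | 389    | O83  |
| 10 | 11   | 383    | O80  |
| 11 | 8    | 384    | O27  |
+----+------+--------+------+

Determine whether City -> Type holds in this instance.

No

City=10: rows 1, 4 → Type takes values {O83, O78} — violation
City=4: rows 2, 3, 6 → Type = O68, O68, O68 ✓
City=7: rows 5, 7 → Type = O15, O15 ✓
City=3: row 8 → Type = O68 ✓
City=1: row 9 → Type = O83 ✓
City=11: row 10 → Type = O80 ✓
City=8: row 11 → Type = O27 ✓
Two rows agree on City but differ on Type, so City -> Type does not hold.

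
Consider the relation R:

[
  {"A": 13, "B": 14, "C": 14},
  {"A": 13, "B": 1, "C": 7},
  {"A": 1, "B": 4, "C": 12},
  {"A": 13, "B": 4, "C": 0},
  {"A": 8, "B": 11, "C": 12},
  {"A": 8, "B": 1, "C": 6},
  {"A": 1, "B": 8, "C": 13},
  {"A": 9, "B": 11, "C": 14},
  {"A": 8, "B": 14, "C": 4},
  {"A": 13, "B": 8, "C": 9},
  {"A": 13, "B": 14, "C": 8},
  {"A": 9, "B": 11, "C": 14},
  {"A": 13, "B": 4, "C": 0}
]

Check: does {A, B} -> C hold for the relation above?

(A=13, B=14): 2 rows → C takes values {14, 8} — violation
(A=13, B=1): 1 row → C = 7 ✓
(A=1, B=4): 1 row → C = 12 ✓
(A=13, B=4): 2 rows → C = 0, 0 ✓
(A=8, B=11): 1 row → C = 12 ✓
(A=8, B=1): 1 row → C = 6 ✓
(A=1, B=8): 1 row → C = 13 ✓
(A=9, B=11): 2 rows → C = 14, 14 ✓
(A=8, B=14): 1 row → C = 4 ✓
(A=13, B=8): 1 row → C = 9 ✓
Two rows agree on {A, B} but differ on C, so {A, B} -> C does not hold.

No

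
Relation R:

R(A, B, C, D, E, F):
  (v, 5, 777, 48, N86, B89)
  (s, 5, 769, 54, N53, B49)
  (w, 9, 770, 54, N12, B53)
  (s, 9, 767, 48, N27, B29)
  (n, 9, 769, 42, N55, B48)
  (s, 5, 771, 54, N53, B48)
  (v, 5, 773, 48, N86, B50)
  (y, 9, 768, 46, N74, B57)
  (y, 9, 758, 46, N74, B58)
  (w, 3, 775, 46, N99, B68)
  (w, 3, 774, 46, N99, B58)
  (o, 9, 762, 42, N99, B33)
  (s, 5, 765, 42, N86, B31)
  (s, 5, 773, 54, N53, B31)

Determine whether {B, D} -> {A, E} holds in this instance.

No

(B=5, D=48): 2 rows → {A,E} = (v, N86), (v, N86) ✓
(B=5, D=54): 3 rows → {A,E} = (s, N53), (s, N53), (s, N53) ✓
(B=9, D=54): 1 row → {A,E} = (w, N12) ✓
(B=9, D=48): 1 row → {A,E} = (s, N27) ✓
(B=9, D=42): 2 rows → {A,E} takes values {(n, N55), (o, N99)} — violation
(B=9, D=46): 2 rows → {A,E} = (y, N74), (y, N74) ✓
(B=3, D=46): 2 rows → {A,E} = (w, N99), (w, N99) ✓
(B=5, D=42): 1 row → {A,E} = (s, N86) ✓
Two rows agree on {B, D} but differ on {A, E}, so {B, D} -> {A, E} does not hold.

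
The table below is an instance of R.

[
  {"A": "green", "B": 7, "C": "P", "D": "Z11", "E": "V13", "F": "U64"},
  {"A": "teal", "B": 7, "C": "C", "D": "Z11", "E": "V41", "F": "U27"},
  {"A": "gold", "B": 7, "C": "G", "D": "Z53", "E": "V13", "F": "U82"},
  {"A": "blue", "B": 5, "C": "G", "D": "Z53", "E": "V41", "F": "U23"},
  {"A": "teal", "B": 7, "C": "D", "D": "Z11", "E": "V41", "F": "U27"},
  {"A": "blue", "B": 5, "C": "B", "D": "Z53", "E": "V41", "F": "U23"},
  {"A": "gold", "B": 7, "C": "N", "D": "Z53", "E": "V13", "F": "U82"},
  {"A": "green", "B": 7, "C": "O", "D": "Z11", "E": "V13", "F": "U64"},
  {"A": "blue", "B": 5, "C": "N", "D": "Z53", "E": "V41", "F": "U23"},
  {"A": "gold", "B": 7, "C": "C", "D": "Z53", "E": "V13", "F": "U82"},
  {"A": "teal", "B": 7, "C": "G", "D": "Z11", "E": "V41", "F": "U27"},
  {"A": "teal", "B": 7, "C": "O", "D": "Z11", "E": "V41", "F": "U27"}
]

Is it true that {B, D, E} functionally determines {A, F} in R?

(B=7, D=Z11, E=V13): 2 rows → {A,F} = (green, U64), (green, U64) ✓
(B=7, D=Z11, E=V41): 4 rows → {A,F} = (teal, U27), (teal, U27), (teal, U27), (teal, U27) ✓
(B=7, D=Z53, E=V13): 3 rows → {A,F} = (gold, U82), (gold, U82), (gold, U82) ✓
(B=5, D=Z53, E=V41): 3 rows → {A,F} = (blue, U23), (blue, U23), (blue, U23) ✓
Every {B, D, E} value is associated with a single {A, F} value, so {B, D, E} → {A, F} holds.

Yes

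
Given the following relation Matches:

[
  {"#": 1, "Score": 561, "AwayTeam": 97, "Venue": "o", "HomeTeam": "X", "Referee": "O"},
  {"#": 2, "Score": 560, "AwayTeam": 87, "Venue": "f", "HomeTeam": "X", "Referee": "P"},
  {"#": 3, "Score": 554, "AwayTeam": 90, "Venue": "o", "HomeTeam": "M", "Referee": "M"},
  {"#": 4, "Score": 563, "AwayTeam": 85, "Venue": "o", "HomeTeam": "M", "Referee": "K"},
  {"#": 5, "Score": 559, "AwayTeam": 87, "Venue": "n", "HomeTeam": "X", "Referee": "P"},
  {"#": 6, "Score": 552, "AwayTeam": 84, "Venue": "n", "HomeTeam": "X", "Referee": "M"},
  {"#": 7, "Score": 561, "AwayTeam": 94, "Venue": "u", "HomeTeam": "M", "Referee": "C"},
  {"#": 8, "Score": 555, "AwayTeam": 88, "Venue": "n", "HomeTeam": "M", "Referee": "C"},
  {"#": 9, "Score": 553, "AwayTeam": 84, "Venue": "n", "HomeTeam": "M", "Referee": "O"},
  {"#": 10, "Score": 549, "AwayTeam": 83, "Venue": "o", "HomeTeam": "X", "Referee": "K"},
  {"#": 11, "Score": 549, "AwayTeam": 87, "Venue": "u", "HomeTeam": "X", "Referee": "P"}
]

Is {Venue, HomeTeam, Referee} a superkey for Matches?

Yes

All 11 rows have distinct {Venue, HomeTeam, Referee} values, so {Venue, HomeTeam, Referee} → (all attributes) holds and {Venue, HomeTeam, Referee} is a superkey.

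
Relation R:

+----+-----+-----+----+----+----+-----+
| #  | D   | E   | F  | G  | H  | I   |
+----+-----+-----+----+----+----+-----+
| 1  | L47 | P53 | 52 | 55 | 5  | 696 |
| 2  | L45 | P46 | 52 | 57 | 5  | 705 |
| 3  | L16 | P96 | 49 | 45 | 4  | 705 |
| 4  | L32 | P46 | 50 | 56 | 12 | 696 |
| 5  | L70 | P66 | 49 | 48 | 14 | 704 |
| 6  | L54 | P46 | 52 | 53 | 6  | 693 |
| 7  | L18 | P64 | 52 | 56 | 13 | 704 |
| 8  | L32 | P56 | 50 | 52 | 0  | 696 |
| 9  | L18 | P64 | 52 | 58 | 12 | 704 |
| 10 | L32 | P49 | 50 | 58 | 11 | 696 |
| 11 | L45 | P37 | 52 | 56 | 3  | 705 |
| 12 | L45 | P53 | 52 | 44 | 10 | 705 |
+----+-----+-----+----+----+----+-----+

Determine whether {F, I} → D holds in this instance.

(F=52, I=696): row 1 → D = L47 ✓
(F=52, I=705): rows 2, 11, 12 → D = L45, L45, L45 ✓
(F=49, I=705): row 3 → D = L16 ✓
(F=50, I=696): rows 4, 8, 10 → D = L32, L32, L32 ✓
(F=49, I=704): row 5 → D = L70 ✓
(F=52, I=693): row 6 → D = L54 ✓
(F=52, I=704): rows 7, 9 → D = L18, L18 ✓
Every {F, I} value is associated with a single D value, so {F, I} → D holds.

Yes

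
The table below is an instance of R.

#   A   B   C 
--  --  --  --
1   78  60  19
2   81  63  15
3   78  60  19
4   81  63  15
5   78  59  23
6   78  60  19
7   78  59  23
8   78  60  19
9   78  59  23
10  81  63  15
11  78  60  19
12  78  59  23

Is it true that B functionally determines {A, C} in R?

B=60: rows 1, 3, 6, 8, 11 → {A,C} = (78, 19), (78, 19), (78, 19), (78, 19), (78, 19) ✓
B=63: rows 2, 4, 10 → {A,C} = (81, 15), (81, 15), (81, 15) ✓
B=59: rows 5, 7, 9, 12 → {A,C} = (78, 23), (78, 23), (78, 23), (78, 23) ✓
Every B value is associated with a single {A, C} value, so B → {A, C} holds.

Yes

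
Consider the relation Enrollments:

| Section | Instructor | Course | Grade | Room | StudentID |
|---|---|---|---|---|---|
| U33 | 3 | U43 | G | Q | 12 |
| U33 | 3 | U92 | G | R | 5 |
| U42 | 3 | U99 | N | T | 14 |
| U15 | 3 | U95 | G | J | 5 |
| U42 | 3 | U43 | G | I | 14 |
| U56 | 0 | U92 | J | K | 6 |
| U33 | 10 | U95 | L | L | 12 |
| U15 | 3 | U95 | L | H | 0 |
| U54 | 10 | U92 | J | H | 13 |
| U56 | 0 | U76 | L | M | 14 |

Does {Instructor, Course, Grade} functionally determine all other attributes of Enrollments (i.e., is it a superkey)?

Two distinct rows share (Instructor=3, Course=U43, Grade=G), so {Instructor, Course, Grade} does not determine every attribute — not a superkey.

No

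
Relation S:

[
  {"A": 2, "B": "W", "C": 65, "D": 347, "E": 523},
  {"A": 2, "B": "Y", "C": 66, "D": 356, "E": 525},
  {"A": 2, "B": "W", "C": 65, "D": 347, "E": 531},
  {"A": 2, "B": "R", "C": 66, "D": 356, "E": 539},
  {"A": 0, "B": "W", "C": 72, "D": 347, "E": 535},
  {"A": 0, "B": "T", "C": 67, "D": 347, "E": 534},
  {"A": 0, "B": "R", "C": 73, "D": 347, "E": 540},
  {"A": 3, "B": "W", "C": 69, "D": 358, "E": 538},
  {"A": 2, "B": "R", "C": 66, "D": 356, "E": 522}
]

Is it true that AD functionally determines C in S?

(A=2, D=347): 2 rows → C = 65, 65 ✓
(A=2, D=356): 3 rows → C = 66, 66, 66 ✓
(A=0, D=347): 3 rows → C takes values {72, 67, 73} — violation
(A=3, D=358): 1 row → C = 69 ✓
Two rows agree on AD but differ on C, so AD -> C does not hold.

No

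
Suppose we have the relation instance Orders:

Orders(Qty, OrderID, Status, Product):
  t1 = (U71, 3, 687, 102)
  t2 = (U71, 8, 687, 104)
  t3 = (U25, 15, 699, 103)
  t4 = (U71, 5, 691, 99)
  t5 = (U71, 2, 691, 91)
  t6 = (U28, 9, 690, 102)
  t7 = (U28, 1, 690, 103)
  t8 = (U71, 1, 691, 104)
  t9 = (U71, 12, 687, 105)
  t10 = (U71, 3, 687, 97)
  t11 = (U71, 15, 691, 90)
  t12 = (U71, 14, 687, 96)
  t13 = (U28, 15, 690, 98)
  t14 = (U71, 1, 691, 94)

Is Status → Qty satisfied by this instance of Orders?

Status=687: rows 1, 2, 9, 10, 12 → Qty = U71, U71, U71, U71, U71 ✓
Status=699: row 3 → Qty = U25 ✓
Status=691: rows 4, 5, 8, 11, 14 → Qty = U71, U71, U71, U71, U71 ✓
Status=690: rows 6, 7, 13 → Qty = U28, U28, U28 ✓
Every Status value is associated with a single Qty value, so Status → Qty holds.

Yes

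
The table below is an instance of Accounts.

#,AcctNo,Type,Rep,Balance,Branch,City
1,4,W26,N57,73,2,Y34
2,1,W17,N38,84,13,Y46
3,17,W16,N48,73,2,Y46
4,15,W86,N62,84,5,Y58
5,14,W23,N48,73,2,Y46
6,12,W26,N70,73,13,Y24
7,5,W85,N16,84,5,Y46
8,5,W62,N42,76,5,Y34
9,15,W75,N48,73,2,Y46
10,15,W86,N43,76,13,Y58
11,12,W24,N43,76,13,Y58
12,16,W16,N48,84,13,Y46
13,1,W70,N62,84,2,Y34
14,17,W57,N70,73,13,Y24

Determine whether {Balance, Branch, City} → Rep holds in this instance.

No

(Balance=73, Branch=2, City=Y34): row 1 → Rep = N57 ✓
(Balance=84, Branch=13, City=Y46): rows 2, 12 → Rep takes values {N38, N48} — violation
(Balance=73, Branch=2, City=Y46): rows 3, 5, 9 → Rep = N48, N48, N48 ✓
(Balance=84, Branch=5, City=Y58): row 4 → Rep = N62 ✓
(Balance=73, Branch=13, City=Y24): rows 6, 14 → Rep = N70, N70 ✓
(Balance=84, Branch=5, City=Y46): row 7 → Rep = N16 ✓
(Balance=76, Branch=5, City=Y34): row 8 → Rep = N42 ✓
(Balance=76, Branch=13, City=Y58): rows 10, 11 → Rep = N43, N43 ✓
(Balance=84, Branch=2, City=Y34): row 13 → Rep = N62 ✓
Two rows agree on {Balance, Branch, City} but differ on Rep, so {Balance, Branch, City} → Rep does not hold.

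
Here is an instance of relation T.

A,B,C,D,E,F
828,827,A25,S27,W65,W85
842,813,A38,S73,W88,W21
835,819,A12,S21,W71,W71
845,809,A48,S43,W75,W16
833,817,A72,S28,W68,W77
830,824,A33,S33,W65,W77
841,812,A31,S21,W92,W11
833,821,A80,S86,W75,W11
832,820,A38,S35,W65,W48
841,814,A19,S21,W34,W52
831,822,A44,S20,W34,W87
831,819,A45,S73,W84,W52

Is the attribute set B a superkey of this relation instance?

Two distinct rows share B=819, so B does not determine every attribute — not a superkey.

No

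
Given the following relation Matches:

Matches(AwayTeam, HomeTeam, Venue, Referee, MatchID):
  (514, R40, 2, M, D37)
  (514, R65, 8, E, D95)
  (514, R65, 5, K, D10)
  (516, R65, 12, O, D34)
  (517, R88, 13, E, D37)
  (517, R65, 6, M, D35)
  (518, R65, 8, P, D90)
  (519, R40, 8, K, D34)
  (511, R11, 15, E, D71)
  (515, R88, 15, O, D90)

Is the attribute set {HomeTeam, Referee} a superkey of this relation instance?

Yes

All 10 rows have distinct {HomeTeam, Referee} values, so {HomeTeam, Referee} → (all attributes) holds and {HomeTeam, Referee} is a superkey.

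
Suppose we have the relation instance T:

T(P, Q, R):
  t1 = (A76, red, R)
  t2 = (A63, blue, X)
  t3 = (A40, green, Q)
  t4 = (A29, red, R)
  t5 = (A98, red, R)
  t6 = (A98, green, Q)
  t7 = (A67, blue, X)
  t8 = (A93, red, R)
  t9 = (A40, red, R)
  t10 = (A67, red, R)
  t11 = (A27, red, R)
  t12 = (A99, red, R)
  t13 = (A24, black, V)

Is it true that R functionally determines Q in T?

R=R: rows 1, 4, 5, 8, 9, 10, 11, 12 → Q = red, red, red, red, red, red, red, red ✓
R=X: rows 2, 7 → Q = blue, blue ✓
R=Q: rows 3, 6 → Q = green, green ✓
R=V: row 13 → Q = black ✓
Every R value is associated with a single Q value, so R -> Q holds.

Yes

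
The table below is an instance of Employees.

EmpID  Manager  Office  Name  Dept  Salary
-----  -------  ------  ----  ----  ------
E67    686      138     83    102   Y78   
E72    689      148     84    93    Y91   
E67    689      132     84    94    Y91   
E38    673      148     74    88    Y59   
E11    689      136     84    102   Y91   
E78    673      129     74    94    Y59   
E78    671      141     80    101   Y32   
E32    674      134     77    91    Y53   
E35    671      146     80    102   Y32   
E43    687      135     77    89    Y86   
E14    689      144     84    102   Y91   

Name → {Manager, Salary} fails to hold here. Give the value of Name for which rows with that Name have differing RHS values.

77

Name=83: 1 row → {Manager,Salary} = (686, Y78) ✓
Name=84: 4 rows → {Manager,Salary} = (689, Y91), (689, Y91), (689, Y91), (689, Y91) ✓
Name=74: 2 rows → {Manager,Salary} = (673, Y59), (673, Y59) ✓
Name=80: 2 rows → {Manager,Salary} = (671, Y32), (671, Y32) ✓
Name=77: 2 rows → {Manager,Salary} takes values {(674, Y53), (687, Y86)} — violation
The only Name value with inconsistent RHS is Name=77.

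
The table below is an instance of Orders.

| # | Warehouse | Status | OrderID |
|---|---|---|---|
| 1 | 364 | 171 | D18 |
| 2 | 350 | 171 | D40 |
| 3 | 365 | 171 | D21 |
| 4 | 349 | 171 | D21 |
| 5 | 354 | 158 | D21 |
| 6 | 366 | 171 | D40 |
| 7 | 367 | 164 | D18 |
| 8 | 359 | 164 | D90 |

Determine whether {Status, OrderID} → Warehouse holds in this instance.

No

(Status=171, OrderID=D18): row 1 → Warehouse = 364 ✓
(Status=171, OrderID=D40): rows 2, 6 → Warehouse takes values {350, 366} — violation
(Status=171, OrderID=D21): rows 3, 4 → Warehouse takes values {365, 349} — violation
(Status=158, OrderID=D21): row 5 → Warehouse = 354 ✓
(Status=164, OrderID=D18): row 7 → Warehouse = 367 ✓
(Status=164, OrderID=D90): row 8 → Warehouse = 359 ✓
Two rows agree on {Status, OrderID} but differ on Warehouse, so {Status, OrderID} → Warehouse does not hold.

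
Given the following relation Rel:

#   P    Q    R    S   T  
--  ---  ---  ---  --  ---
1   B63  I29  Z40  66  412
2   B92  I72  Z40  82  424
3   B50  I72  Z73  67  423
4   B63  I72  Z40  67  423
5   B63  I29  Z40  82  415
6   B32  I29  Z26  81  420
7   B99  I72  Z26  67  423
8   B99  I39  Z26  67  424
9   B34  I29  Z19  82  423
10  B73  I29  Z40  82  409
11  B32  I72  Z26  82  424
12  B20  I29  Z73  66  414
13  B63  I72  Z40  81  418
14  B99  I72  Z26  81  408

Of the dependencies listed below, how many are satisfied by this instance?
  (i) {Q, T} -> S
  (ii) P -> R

(i) {Q, T} -> S: every LHS value maps to a single RHS value — holds.
(ii) P -> R: every LHS value maps to a single RHS value — holds.
2 of the 2 dependencies hold.

2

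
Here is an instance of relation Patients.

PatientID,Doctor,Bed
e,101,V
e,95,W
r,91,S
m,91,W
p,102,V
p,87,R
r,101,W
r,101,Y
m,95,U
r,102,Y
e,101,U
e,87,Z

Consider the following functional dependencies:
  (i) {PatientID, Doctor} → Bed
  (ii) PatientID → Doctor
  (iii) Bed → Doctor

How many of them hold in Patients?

(i) {PatientID, Doctor} → Bed: (PatientID=e, Doctor=101): 2 rows → Bed takes values {V, U} — violation; (PatientID=r, Doctor=101): 2 rows → Bed takes values {W, Y} — violation — fails.
(ii) PatientID → Doctor: PatientID=e: 4 rows → Doctor takes values {101, 95, 87} — violation; PatientID=r: 4 rows → Doctor takes values {91, 101, 102} — violation; PatientID=m: 2 rows → Doctor takes values {91, 95} — violation; PatientID=p: 2 rows → Doctor takes values {102, 87} — violation — fails.
(iii) Bed → Doctor: Bed=V: 2 rows → Doctor takes values {101, 102} — violation; Bed=W: 3 rows → Doctor takes values {95, 91, 101} — violation; Bed=Y: 2 rows → Doctor takes values {101, 102} — violation; Bed=U: 2 rows → Doctor takes values {95, 101} — violation — fails.
None of the 3 dependencies hold.

0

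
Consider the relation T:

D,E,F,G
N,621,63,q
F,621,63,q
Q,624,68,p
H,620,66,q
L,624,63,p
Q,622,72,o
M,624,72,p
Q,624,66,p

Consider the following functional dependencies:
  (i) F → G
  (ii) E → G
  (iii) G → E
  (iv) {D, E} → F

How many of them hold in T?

1

(i) F → G: F=63: 3 rows → G takes values {q, p} — violation; F=66: 2 rows → G takes values {q, p} — violation; F=72: 2 rows → G takes values {o, p} — violation — fails.
(ii) E → G: every LHS value maps to a single RHS value — holds.
(iii) G → E: G=q: 3 rows → E takes values {621, 620} — violation — fails.
(iv) {D, E} → F: (D=Q, E=624): 2 rows → F takes values {68, 66} — violation — fails.
1 of the 4 dependencies holds.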